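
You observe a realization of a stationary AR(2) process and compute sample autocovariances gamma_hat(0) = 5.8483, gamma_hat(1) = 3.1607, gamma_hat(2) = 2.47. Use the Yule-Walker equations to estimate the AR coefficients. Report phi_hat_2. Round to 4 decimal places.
\hat\phi_{2} = 0.1840

The Yule-Walker equations for an AR(p) process read, in matrix form,
  Gamma_p phi = r_p,   with   (Gamma_p)_{ij} = gamma(|i - j|),
                       (r_p)_i = gamma(i),   i,j = 1..p.
Substitute the sample gammas (Toeplitz matrix and right-hand side of size 2):
  Gamma_p = [[5.8483, 3.1607], [3.1607, 5.8483]]
  r_p     = [3.1607, 2.47]
Written out:
  5.8483 phi_1 + 3.1607 phi_2 = 3.1607
  3.1607 phi_1 + 5.8483 phi_2 = 2.47
Solve by Cramer's rule:
  det = gamma(0)^2 - gamma(1)^2 = (5.8483)^2 - (3.1607)^2 = 34.20261289 - 9.99002449 = 24.2125884
  phi_hat_1 = [gamma(1) gamma(0) - gamma(1) gamma(2)] / det = [(3.1607)(5.8483) - (3.1607)(2.47)] / 24.2125884 = 10.67779281 / 24.2125884 = 0.441
  phi_hat_2 = [gamma(0) gamma(2) - gamma(1)^2] / det = [(5.8483)(2.47) - (3.1607)^2] / 24.2125884 = 4.45527651 / 24.2125884 = 0.184
So phi_hat = [0.4410, 0.1840].
Therefore phi_hat_2 = 0.1840.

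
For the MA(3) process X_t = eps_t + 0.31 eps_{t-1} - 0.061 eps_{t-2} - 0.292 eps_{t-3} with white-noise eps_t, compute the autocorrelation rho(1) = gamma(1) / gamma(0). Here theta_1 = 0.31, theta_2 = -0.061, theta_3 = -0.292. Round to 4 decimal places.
\rho(1) = 0.2607

For an MA(q) process with theta_0 = 1, the autocovariance is
  gamma(k) = sigma^2 * sum_{i=0..q-k} theta_i * theta_{i+k},
and rho(k) = gamma(k) / gamma(0). Sigma^2 cancels.
  numerator   = (1)*(0.31) + (0.31)*(-0.061) + (-0.061)*(-0.292) = 0.308902.
  denominator = (1)^2 + (0.31)^2 + (-0.061)^2 + (-0.292)^2 = 1.185085.
  rho(1) = 0.308902 / 1.185085 = 0.2607.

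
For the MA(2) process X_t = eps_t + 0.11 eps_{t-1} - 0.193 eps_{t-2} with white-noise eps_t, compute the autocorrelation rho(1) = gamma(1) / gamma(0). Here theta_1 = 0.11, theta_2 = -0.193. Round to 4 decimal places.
\rho(1) = 0.0846

For an MA(q) process with theta_0 = 1, the autocovariance is
  gamma(k) = sigma^2 * sum_{i=0..q-k} theta_i * theta_{i+k},
and rho(k) = gamma(k) / gamma(0). Sigma^2 cancels.
  numerator   = (1)*(0.11) + (0.11)*(-0.193) = 0.08877.
  denominator = (1)^2 + (0.11)^2 + (-0.193)^2 = 1.049349.
  rho(1) = 0.08877 / 1.049349 = 0.0846.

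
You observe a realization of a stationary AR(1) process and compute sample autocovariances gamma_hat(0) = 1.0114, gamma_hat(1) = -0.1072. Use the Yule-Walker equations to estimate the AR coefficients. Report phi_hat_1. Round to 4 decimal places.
\hat\phi_{1} = -0.1060

The Yule-Walker equations for an AR(p) process read, in matrix form,
  Gamma_p phi = r_p,   with   (Gamma_p)_{ij} = gamma(|i - j|),
                       (r_p)_i = gamma(i),   i,j = 1..p.
Substitute the sample gammas (Toeplitz matrix and right-hand side of size 1):
  Gamma_p = [[1.0114]]
  r_p     = [-0.1072]
With p = 1 this is the single equation gamma(0) phi_1 = gamma(1):
  phi_hat_1 = gamma(1) / gamma(0) = -0.1072 / 1.0114 = -0.1060.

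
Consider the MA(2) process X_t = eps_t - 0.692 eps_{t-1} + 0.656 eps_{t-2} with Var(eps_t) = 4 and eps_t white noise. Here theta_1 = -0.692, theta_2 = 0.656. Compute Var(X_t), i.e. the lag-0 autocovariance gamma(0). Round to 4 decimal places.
\gamma(0) = 7.6368

For an MA(q) process X_t = eps_t + sum_i theta_i eps_{t-i} with
Var(eps_t) = sigma^2, the variance is
  gamma(0) = sigma^2 * (1 + sum_i theta_i^2).
  sum_i theta_i^2 = (-0.692)^2 + (0.656)^2 = 0.478864 + 0.430336 = 0.9092.
  gamma(0) = 4 * (1 + 0.9092) = 4 * 1.9092 = 7.6368.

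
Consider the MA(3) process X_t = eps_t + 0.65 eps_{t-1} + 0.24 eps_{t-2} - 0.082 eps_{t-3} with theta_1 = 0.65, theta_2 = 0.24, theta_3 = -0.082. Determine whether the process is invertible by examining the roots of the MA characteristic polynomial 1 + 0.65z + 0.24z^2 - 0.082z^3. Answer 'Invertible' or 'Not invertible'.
\text{Invertible}

The MA(q) characteristic polynomial is P(z) = 1 + 0.65z + 0.24z^2 - 0.082z^3.
Invertibility requires all roots to lie outside the unit circle, i.e. |z| > 1 for every root.
Degree 3: look for a simple real root z0 first, then factor out (1 - z/z0) and solve the remaining quadratic.
Testing z0 = 5: P(5) = 1 + (0.65)(5) + (0.24)(5)^2 + (-0.082)(5)^3
  = 1 + (3.25) + (6) + (-10.25) = 0.  So z_0 = 5 is a root, |z_0| = 5.
Divide out the factor (1 - 0.2 z) = (1 - z/z0) (since 1/z0 = 0.2):
  P(z) = (1 - 0.2 z)(1 + (0.85) z + (0.41) z^2)
  [check: z-coef 0.85 - (0.2) = 0.65; z^2-coef 0.41 - (0.2)(0.85) = 0.24; z^3-coef -(0.2)(0.41) = -0.082.]
Remaining roots from the quadratic factor 1 + (0.85) z + (0.41) z^2:
  Set 1 + (0.85) z + (0.41) z^2 = 0, i.e. a z^2 + b z + c = 0 with a = 0.41, b = 0.85, c = 1.
  Discriminant D = b^2 - 4ac = (0.85)^2 - 4*(0.41)*1 = 0.7225 - (1.64) = -0.9175.
  D < 0, so the roots are the complex-conjugate pair z = (-b +/- i sqrt(-D)) / (2a) = -1.0366 +/- 1.1681i.
  For a conjugate pair |z|^2 = z * conj(z) = (product of roots) = c/a = 1/(0.41) = 2.439024, so |z| = sqrt(2.439024) = 1.5617 for both roots.
Moduli of all roots: 5.0000, 1.5617, 1.5617.
All moduli strictly greater than 1? Yes.
Verdict: Invertible.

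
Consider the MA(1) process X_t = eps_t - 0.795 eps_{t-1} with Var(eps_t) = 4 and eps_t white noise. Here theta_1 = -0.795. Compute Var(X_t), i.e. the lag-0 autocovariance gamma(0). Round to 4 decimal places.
\gamma(0) = 6.5281

For an MA(q) process X_t = eps_t + sum_i theta_i eps_{t-i} with
Var(eps_t) = sigma^2, the variance is
  gamma(0) = sigma^2 * (1 + sum_i theta_i^2).
  sum_i theta_i^2 = (-0.795)^2 = 0.632025.
  gamma(0) = 4 * (1 + 0.632025) = 4 * 1.632025 = 6.5281.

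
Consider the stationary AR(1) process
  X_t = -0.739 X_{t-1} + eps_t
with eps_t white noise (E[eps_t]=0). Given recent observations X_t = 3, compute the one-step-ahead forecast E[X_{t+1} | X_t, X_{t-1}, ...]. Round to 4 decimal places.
E[X_{t+1} \mid \mathcal F_t] = -2.2170

For an AR(p) model X_t = c + sum_i phi_i X_{t-i} + eps_t, the
one-step-ahead conditional mean is
  E[X_{t+1} | X_t, ...] = c + sum_i phi_i X_{t+1-i}.
Substitute known values:
  E[X_{t+1} | ...] = (-0.739) * (3)
                   = -2.2170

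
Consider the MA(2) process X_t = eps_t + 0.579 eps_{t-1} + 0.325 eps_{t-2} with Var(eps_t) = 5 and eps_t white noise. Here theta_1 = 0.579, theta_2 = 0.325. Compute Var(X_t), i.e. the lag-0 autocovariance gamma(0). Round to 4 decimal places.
\gamma(0) = 7.2043

For an MA(q) process X_t = eps_t + sum_i theta_i eps_{t-i} with
Var(eps_t) = sigma^2, the variance is
  gamma(0) = sigma^2 * (1 + sum_i theta_i^2).
  sum_i theta_i^2 = (0.579)^2 + (0.325)^2 = 0.335241 + 0.105625 = 0.440866.
  gamma(0) = 5 * (1 + 0.440866) = 5 * 1.440866 = 7.20433, which rounds to 7.2043.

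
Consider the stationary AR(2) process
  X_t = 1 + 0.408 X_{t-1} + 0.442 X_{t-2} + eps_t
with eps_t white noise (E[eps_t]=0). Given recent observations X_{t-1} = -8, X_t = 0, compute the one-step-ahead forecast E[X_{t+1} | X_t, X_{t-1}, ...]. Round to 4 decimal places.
E[X_{t+1} \mid \mathcal F_t] = -2.5360

For an AR(p) model X_t = c + sum_i phi_i X_{t-i} + eps_t, the
one-step-ahead conditional mean is
  E[X_{t+1} | X_t, ...] = c + sum_i phi_i X_{t+1-i}.
Substitute known values:
  E[X_{t+1} | ...] = 1 + (0.408) * (0) + (0.442) * (-8)
                   = -2.5360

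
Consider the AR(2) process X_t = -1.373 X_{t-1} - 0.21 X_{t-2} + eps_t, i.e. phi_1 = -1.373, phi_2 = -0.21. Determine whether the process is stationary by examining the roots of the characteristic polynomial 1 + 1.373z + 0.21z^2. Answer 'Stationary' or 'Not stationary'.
\text{Not stationary}

The AR(p) characteristic polynomial is P(z) = 1 + 1.373z + 0.21z^2.
Stationarity requires all roots to lie outside the unit circle, i.e. |z| > 1 for every root.
Set 1 + (1.373) z + (0.21) z^2 = 0, i.e. a z^2 + b z + c = 0 with a = 0.21, b = 1.373, c = 1.
Discriminant D = b^2 - 4ac = (1.373)^2 - 4*(0.21)*1 = 1.885129 - (0.84) = 1.045129.
D >= 0, so the roots are real: z = (-b +/- sqrt(D)) / (2a) = (-1.373 +/- 1.022316) / (0.42).
  z_1 = (-1.373 + 1.022316) / (0.42) = -0.835,   |z_1| = 0.835.
  z_2 = (-1.373 - 1.022316) / (0.42) = -5.7031,   |z_2| = 5.7031.
Moduli of all roots: 0.8350, 5.7031.
All moduli strictly greater than 1? No.
Verdict: Not stationary.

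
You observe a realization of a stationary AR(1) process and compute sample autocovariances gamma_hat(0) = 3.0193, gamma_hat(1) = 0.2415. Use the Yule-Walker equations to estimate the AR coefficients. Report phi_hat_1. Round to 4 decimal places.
\hat\phi_{1} = 0.0800

The Yule-Walker equations for an AR(p) process read, in matrix form,
  Gamma_p phi = r_p,   with   (Gamma_p)_{ij} = gamma(|i - j|),
                       (r_p)_i = gamma(i),   i,j = 1..p.
Substitute the sample gammas (Toeplitz matrix and right-hand side of size 1):
  Gamma_p = [[3.0193]]
  r_p     = [0.2415]
With p = 1 this is the single equation gamma(0) phi_1 = gamma(1):
  phi_hat_1 = gamma(1) / gamma(0) = 0.2415 / 3.0193 = 0.0800.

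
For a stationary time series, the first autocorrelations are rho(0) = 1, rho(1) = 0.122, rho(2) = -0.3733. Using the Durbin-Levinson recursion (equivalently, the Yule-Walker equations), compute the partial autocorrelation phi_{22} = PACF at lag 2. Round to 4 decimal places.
\phi_{22} = -0.3940

The PACF at lag k is phi_{kk}, the last component of the solution
to the Yule-Walker system G_k phi = r_k where
  (G_k)_{ij} = rho(|i - j|), (r_k)_i = rho(i), i,j = 1..k.
Equivalently, Durbin-Levinson gives phi_{kk} iteratively:
  phi_{11} = rho(1)
  phi_{kk} = [rho(k) - sum_{j=1..k-1} phi_{k-1,j} rho(k-j)]
            / [1 - sum_{j=1..k-1} phi_{k-1,j} rho(j)],
  phi_{k,j} = phi_{k-1,j} - phi_{kk} phi_{k-1,k-j},  j = 1..k-1.
Step k = 1:
  phi_11 = rho(1) = 0.122.
Step k = 2:
  phi_22 = [rho(2) - phi_11 rho(1)] / [1 - phi_11 rho(1)] = [-0.3733 - (0.122)(0.122)] / [1 - (0.122)(0.122)]
         = -0.388184 / 0.985116 = -0.394.
Therefore phi_{22} = -0.3940.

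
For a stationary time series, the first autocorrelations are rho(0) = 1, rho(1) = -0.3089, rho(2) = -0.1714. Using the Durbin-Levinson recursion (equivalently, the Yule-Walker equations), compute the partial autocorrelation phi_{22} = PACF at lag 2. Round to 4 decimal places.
\phi_{22} = -0.2950

The PACF at lag k is phi_{kk}, the last component of the solution
to the Yule-Walker system G_k phi = r_k where
  (G_k)_{ij} = rho(|i - j|), (r_k)_i = rho(i), i,j = 1..k.
Equivalently, Durbin-Levinson gives phi_{kk} iteratively:
  phi_{11} = rho(1)
  phi_{kk} = [rho(k) - sum_{j=1..k-1} phi_{k-1,j} rho(k-j)]
            / [1 - sum_{j=1..k-1} phi_{k-1,j} rho(j)],
  phi_{k,j} = phi_{k-1,j} - phi_{kk} phi_{k-1,k-j},  j = 1..k-1.
Step k = 1:
  phi_11 = rho(1) = -0.3089.
Step k = 2:
  phi_22 = [rho(2) - phi_11 rho(1)] / [1 - phi_11 rho(1)] = [-0.1714 - (-0.3089)(-0.3089)] / [1 - (-0.3089)(-0.3089)]
         = -0.26681921 / 0.90458079 = -0.295.
Therefore phi_{22} = -0.2950.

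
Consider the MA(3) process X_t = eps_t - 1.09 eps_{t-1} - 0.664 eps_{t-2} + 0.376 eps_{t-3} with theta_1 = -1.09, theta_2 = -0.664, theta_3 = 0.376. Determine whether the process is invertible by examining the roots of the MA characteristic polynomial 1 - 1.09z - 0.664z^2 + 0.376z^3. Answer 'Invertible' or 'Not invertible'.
\text{Not invertible}

The MA(q) characteristic polynomial is P(z) = 1 - 1.09z - 0.664z^2 + 0.376z^3.
Invertibility requires all roots to lie outside the unit circle, i.e. |z| > 1 for every root.
Degree 3: look for a simple real root z0 first, then factor out (1 - z/z0) and solve the remaining quadratic.
Testing z0 = 2.5: P(2.5) = 1 + (-1.09)(2.5) + (-0.664)(2.5)^2 + (0.376)(2.5)^3
  = 1 + (-2.725) + (-4.15) + (5.875) = 0.  So z_0 = 2.5 is a root, |z_0| = 2.5.
Divide out the factor (1 - 0.4 z) = (1 - z/z0) (since 1/z0 = 0.4):
  P(z) = (1 - 0.4 z)(1 + (-0.69) z + (-0.94) z^2)
  [check: z-coef -0.69 - (0.4) = -1.09; z^2-coef -0.94 - (0.4)(-0.69) = -0.664; z^3-coef -(0.4)(-0.94) = 0.376.]
Remaining roots from the quadratic factor 1 + (-0.69) z + (-0.94) z^2:
  Set 1 + (-0.69) z + (-0.94) z^2 = 0, i.e. a z^2 + b z + c = 0 with a = -0.94, b = -0.69, c = 1.
  Discriminant D = b^2 - 4ac = (-0.69)^2 - 4*(-0.94)*1 = 0.4761 - (-3.76) = 4.2361.
  D >= 0, so the roots are real: z = (-b +/- sqrt(D)) / (2a) = (0.69 +/- 2.058179) / (-1.88).
    z_1 = (0.69 + 2.058179) / (-1.88) = -1.4618,   |z_1| = 1.4618.
    z_2 = (0.69 - 2.058179) / (-1.88) = 0.7278,   |z_2| = 0.7278.
Moduli of all roots: 2.5000, 1.4618, 0.7278.
All moduli strictly greater than 1? No.
Verdict: Not invertible.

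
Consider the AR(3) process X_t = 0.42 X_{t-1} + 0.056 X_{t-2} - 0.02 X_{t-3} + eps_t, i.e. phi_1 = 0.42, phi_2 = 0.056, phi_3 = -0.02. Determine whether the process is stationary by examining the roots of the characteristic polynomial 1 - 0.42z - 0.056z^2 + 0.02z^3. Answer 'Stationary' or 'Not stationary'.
\text{Stationary}

The AR(p) characteristic polynomial is P(z) = 1 - 0.42z - 0.056z^2 + 0.02z^3.
Stationarity requires all roots to lie outside the unit circle, i.e. |z| > 1 for every root.
Degree 3: look for a simple real root z0 first, then factor out (1 - z/z0) and solve the remaining quadratic.
Testing z0 = 5: P(5) = 1 + (-0.42)(5) + (-0.056)(5)^2 + (0.02)(5)^3
  = 1 + (-2.1) + (-1.4) + (2.5) = 0.  So z_0 = 5 is a root, |z_0| = 5.
Divide out the factor (1 - 0.2 z) = (1 - z/z0) (since 1/z0 = 0.2):
  P(z) = (1 - 0.2 z)(1 + (-0.22) z + (-0.1) z^2)
  [check: z-coef -0.22 - (0.2) = -0.42; z^2-coef -0.1 - (0.2)(-0.22) = -0.056; z^3-coef -(0.2)(-0.1) = 0.02.]
Remaining roots from the quadratic factor 1 + (-0.22) z + (-0.1) z^2:
  Set 1 + (-0.22) z + (-0.1) z^2 = 0, i.e. a z^2 + b z + c = 0 with a = -0.1, b = -0.22, c = 1.
  Discriminant D = b^2 - 4ac = (-0.22)^2 - 4*(-0.1)*1 = 0.0484 - (-0.4) = 0.4484.
  D >= 0, so the roots are real: z = (-b +/- sqrt(D)) / (2a) = (0.22 +/- 0.669627) / (-0.2).
    z_1 = (0.22 + 0.669627) / (-0.2) = -4.4481,   |z_1| = 4.4481.
    z_2 = (0.22 - 0.669627) / (-0.2) = 2.2481,   |z_2| = 2.2481.
Moduli of all roots: 5.0000, 4.4481, 2.2481.
All moduli strictly greater than 1? Yes.
Verdict: Stationary.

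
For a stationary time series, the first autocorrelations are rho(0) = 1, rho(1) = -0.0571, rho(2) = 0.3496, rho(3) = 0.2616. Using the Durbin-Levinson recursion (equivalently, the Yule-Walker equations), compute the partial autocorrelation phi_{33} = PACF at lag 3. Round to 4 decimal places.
\phi_{33} = 0.3360

The PACF at lag k is phi_{kk}, the last component of the solution
to the Yule-Walker system G_k phi = r_k where
  (G_k)_{ij} = rho(|i - j|), (r_k)_i = rho(i), i,j = 1..k.
Equivalently, Durbin-Levinson gives phi_{kk} iteratively:
  phi_{11} = rho(1)
  phi_{kk} = [rho(k) - sum_{j=1..k-1} phi_{k-1,j} rho(k-j)]
            / [1 - sum_{j=1..k-1} phi_{k-1,j} rho(j)],
  phi_{k,j} = phi_{k-1,j} - phi_{kk} phi_{k-1,k-j},  j = 1..k-1.
Step k = 1:
  phi_11 = rho(1) = -0.0571.
Step k = 2:
  phi_22 = [rho(2) - phi_11 rho(1)] / [1 - phi_11 rho(1)] = [0.3496 - (-0.0571)(-0.0571)] / [1 - (-0.0571)(-0.0571)]
         = 0.34633959 / 0.99673959 = 0.347472.
  Update: phi_21 = phi_11 - phi_22 phi_11 = -0.0571 - (0.347472)(-0.0571) = -0.037259.
Step k = 3:
  phi_33 = [rho(3) - phi_21 rho(2) - phi_22 rho(1)] / [1 - phi_21 rho(1) - phi_22 rho(2)]
    numerator   = 0.2616 - (-0.037259)(0.3496) - (0.347472)(-0.0571) = 0.29446654
    denominator = 1 - (-0.037259)(-0.0571) - (0.347472)(0.3496) = 0.87639611
  phi_33 = 0.29446654 / 0.87639611 = 0.336.
Therefore phi_{33} = 0.3360.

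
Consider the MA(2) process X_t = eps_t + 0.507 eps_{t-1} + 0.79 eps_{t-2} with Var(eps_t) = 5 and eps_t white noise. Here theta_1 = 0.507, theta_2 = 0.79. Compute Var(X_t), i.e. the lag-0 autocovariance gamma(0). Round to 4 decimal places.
\gamma(0) = 9.4057

For an MA(q) process X_t = eps_t + sum_i theta_i eps_{t-i} with
Var(eps_t) = sigma^2, the variance is
  gamma(0) = sigma^2 * (1 + sum_i theta_i^2).
  sum_i theta_i^2 = (0.507)^2 + (0.79)^2 = 0.257049 + 0.6241 = 0.881149.
  gamma(0) = 5 * (1 + 0.881149) = 5 * 1.881149 = 9.405745, which rounds to 9.4057.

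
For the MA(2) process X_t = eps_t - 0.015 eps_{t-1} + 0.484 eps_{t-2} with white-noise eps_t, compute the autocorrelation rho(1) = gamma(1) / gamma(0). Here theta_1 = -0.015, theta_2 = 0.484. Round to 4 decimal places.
\rho(1) = -0.0180

For an MA(q) process with theta_0 = 1, the autocovariance is
  gamma(k) = sigma^2 * sum_{i=0..q-k} theta_i * theta_{i+k},
and rho(k) = gamma(k) / gamma(0). Sigma^2 cancels.
  numerator   = (1)*(-0.015) + (-0.015)*(0.484) = -0.02226.
  denominator = (1)^2 + (-0.015)^2 + (0.484)^2 = 1.234481.
  rho(1) = -0.02226 / 1.234481 = -0.0180.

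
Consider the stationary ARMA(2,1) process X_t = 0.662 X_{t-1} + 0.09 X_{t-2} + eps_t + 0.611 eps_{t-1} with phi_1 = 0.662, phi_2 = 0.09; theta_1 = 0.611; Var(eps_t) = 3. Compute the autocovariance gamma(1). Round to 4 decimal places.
\gamma(1) = 12.5873

Multiply the model equation by X_{t-k} and take expectations. With theta_0 = psi_0 = 1 and psi_j the MA(infinity) weights, this gives
  gamma(k) - sum_i phi_i gamma(k-i) = c_k,
  c_k = sigma^2 * sum_{j=k..q} theta_j psi_{j-k}   (c_k = 0 for k > q),
using gamma(-m) = gamma(m).
psi-weights needed (psi_j = theta_j + sum_i phi_i psi_{j-i}):
  psi_1 = theta_1 + phi_1 = 0.611 + (0.662) = 1.273
Right-hand sides:
  c_0 = sigma^2 (1 + theta_1 psi_1) = 3 * (1 + (0.611)(1.273)) = 3 * 1.777803 = 5.333409
  c_1 = sigma^2 theta_1 = 3 * (0.611) = 1.833
  c_2 = 0
Equations for k = 0, 1, 2 (AR order 2, c_2 = 0):
  (E0) gamma(0) = phi_1 gamma(1) + phi_2 gamma(2) + c_0
  (E1) gamma(1) = phi_1 gamma(0) + phi_2 gamma(1) + c_1
  (E2) gamma(2) = phi_1 gamma(1) + phi_2 gamma(0)
From (E1): gamma(1) = A gamma(0) + B with
  A = phi_1 / (1 - phi_2) = 0.662 / 0.91 = 0.727473,   B = c_1 / (1 - phi_2) = 1.833 / 0.91 = 2.014286.
Insert (E2) into (E0): gamma(0) (1 - phi_2^2) = phi_1 (1 + phi_2) gamma(1) + c_0.
  phi_1 (1 + phi_2) = (0.662)(1.09) = 0.72158,   1 - phi_2^2 = 0.9919.
Replace gamma(1) by A gamma(0) + B and collect gamma(0):
  gamma(0) [0.9919 - (0.72158)(0.727473)] = (0.72158)(2.014286) + 5.333409
  gamma(0) * 0.46697 = 6.786877
  gamma(0) = 6.786877 / 0.46697 = 14.53385.
  gamma(1) = A gamma(0) + B = (0.727473)(14.53385) + (2.014286) = 12.587262.
Therefore gamma(1) = 12.5873 (to 4 decimal places).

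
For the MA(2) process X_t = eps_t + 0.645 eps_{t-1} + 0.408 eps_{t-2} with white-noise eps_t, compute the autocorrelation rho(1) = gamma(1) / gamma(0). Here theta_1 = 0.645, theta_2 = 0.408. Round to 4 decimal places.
\rho(1) = 0.5739

For an MA(q) process with theta_0 = 1, the autocovariance is
  gamma(k) = sigma^2 * sum_{i=0..q-k} theta_i * theta_{i+k},
and rho(k) = gamma(k) / gamma(0). Sigma^2 cancels.
  numerator   = (1)*(0.645) + (0.645)*(0.408) = 0.90816.
  denominator = (1)^2 + (0.645)^2 + (0.408)^2 = 1.582489.
  rho(1) = 0.90816 / 1.582489 = 0.5739.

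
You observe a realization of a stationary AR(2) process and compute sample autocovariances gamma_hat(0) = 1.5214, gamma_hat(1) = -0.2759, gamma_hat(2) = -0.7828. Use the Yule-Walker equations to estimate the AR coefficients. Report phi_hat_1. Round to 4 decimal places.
\hat\phi_{1} = -0.2840

The Yule-Walker equations for an AR(p) process read, in matrix form,
  Gamma_p phi = r_p,   with   (Gamma_p)_{ij} = gamma(|i - j|),
                       (r_p)_i = gamma(i),   i,j = 1..p.
Substitute the sample gammas (Toeplitz matrix and right-hand side of size 2):
  Gamma_p = [[1.5214, -0.2759], [-0.2759, 1.5214]]
  r_p     = [-0.2759, -0.7828]
Written out:
  1.5214 phi_1 - 0.2759 phi_2 = -0.2759
  -0.2759 phi_1 + 1.5214 phi_2 = -0.7828
Solve by Cramer's rule:
  det = gamma(0)^2 - gamma(1)^2 = (1.5214)^2 - (-0.2759)^2 = 2.31465796 - 0.07612081 = 2.23853715
  phi_hat_1 = [gamma(1) gamma(0) - gamma(1) gamma(2)] / det = [(-0.2759)(1.5214) - (-0.2759)(-0.7828)] / 2.23853715 = -0.63572878 / 2.23853715 = -0.284
  phi_hat_2 = [gamma(0) gamma(2) - gamma(1)^2] / det = [(1.5214)(-0.7828) - (-0.2759)^2] / 2.23853715 = -1.26707273 / 2.23853715 = -0.566
So phi_hat = [-0.2840, -0.5660].
Therefore phi_hat_1 = -0.2840.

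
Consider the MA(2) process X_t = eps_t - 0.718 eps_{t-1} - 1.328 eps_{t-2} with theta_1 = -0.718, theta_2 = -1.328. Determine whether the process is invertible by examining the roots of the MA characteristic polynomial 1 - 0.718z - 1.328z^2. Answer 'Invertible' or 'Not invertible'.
\text{Not invertible}

The MA(q) characteristic polynomial is P(z) = 1 - 0.718z - 1.328z^2.
Invertibility requires all roots to lie outside the unit circle, i.e. |z| > 1 for every root.
Set 1 + (-0.718) z + (-1.328) z^2 = 0, i.e. a z^2 + b z + c = 0 with a = -1.328, b = -0.718, c = 1.
Discriminant D = b^2 - 4ac = (-0.718)^2 - 4*(-1.328)*1 = 0.515524 - (-5.312) = 5.827524.
D >= 0, so the roots are real: z = (-b +/- sqrt(D)) / (2a) = (0.718 +/- 2.414027) / (-2.656).
  z_1 = (0.718 + 2.414027) / (-2.656) = -1.1792,   |z_1| = 1.1792.
  z_2 = (0.718 - 2.414027) / (-2.656) = 0.6386,   |z_2| = 0.6386.
Moduli of all roots: 1.1792, 0.6386.
All moduli strictly greater than 1? No.
Verdict: Not invertible.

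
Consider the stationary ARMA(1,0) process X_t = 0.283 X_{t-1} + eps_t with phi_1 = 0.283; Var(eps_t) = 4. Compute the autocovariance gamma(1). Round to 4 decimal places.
\gamma(1) = 1.2306

Multiply the model equation by X_{t-k} and take expectations. With theta_0 = psi_0 = 1 and psi_j the MA(infinity) weights, this gives
  gamma(k) - sum_i phi_i gamma(k-i) = c_k,
  c_k = sigma^2 * sum_{j=k..q} theta_j psi_{j-k}   (c_k = 0 for k > q),
using gamma(-m) = gamma(m).
Pure AR (q = 0): c_0 = sigma^2 = 4, c_k = 0 for k >= 1.
Equations for k = 0 and k = 1 (AR order 1):
  gamma(0) = phi_1 gamma(1) + c_0
  gamma(1) = phi_1 gamma(0) + c_1
Substituting the second into the first: gamma(0) (1 - phi_1^2) = c_0 + phi_1 c_1, so
  gamma(0) = c_0 / (1 - phi_1^2) = 4 / (1 - (0.283)^2) = 4 / 0.919911 = 4.348247.
  gamma(1) = phi_1 gamma(0) = (0.283)(4.348247) = 1.230554.
Therefore gamma(1) = 1.2306 (to 4 decimal places).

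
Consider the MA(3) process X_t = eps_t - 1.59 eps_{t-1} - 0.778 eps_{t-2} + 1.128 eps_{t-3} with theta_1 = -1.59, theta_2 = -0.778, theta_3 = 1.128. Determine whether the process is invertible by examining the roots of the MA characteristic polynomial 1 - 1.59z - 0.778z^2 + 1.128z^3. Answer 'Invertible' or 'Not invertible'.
\text{Not invertible}

The MA(q) characteristic polynomial is P(z) = 1 - 1.59z - 0.778z^2 + 1.128z^3.
Invertibility requires all roots to lie outside the unit circle, i.e. |z| > 1 for every root.
Degree 3: look for a simple real root z0 first, then factor out (1 - z/z0) and solve the remaining quadratic.
Testing z0 = 1.25: P(1.25) = 1 + (-1.59)(1.25) + (-0.778)(1.25)^2 + (1.128)(1.25)^3
  = 1 + (-1.9875) + (-1.215625) + (2.203125) = 0.  So z_0 = 1.25 is a root, |z_0| = 1.25.
Divide out the factor (1 - 0.8 z) = (1 - z/z0) (since 1/z0 = 0.8):
  P(z) = (1 - 0.8 z)(1 + (-0.79) z + (-1.41) z^2)
  [check: z-coef -0.79 - (0.8) = -1.59; z^2-coef -1.41 - (0.8)(-0.79) = -0.778; z^3-coef -(0.8)(-1.41) = 1.128.]
Remaining roots from the quadratic factor 1 + (-0.79) z + (-1.41) z^2:
  Set 1 + (-0.79) z + (-1.41) z^2 = 0, i.e. a z^2 + b z + c = 0 with a = -1.41, b = -0.79, c = 1.
  Discriminant D = b^2 - 4ac = (-0.79)^2 - 4*(-1.41)*1 = 0.6241 - (-5.64) = 6.2641.
  D >= 0, so the roots are real: z = (-b +/- sqrt(D)) / (2a) = (0.79 +/- 2.502818) / (-2.82).
    z_1 = (0.79 + 2.502818) / (-2.82) = -1.1677,   |z_1| = 1.1677.
    z_2 = (0.79 - 2.502818) / (-2.82) = 0.6074,   |z_2| = 0.6074.
Moduli of all roots: 1.2500, 1.1677, 0.6074.
All moduli strictly greater than 1? No.
Verdict: Not invertible.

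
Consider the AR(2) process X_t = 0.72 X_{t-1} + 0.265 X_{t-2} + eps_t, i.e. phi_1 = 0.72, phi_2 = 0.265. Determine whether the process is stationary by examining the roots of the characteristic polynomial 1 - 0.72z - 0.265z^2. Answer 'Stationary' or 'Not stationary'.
\text{Stationary}

The AR(p) characteristic polynomial is P(z) = 1 - 0.72z - 0.265z^2.
Stationarity requires all roots to lie outside the unit circle, i.e. |z| > 1 for every root.
Set 1 + (-0.72) z + (-0.265) z^2 = 0, i.e. a z^2 + b z + c = 0 with a = -0.265, b = -0.72, c = 1.
Discriminant D = b^2 - 4ac = (-0.72)^2 - 4*(-0.265)*1 = 0.5184 - (-1.06) = 1.5784.
D >= 0, so the roots are real: z = (-b +/- sqrt(D)) / (2a) = (0.72 +/- 1.256344) / (-0.53).
  z_1 = (0.72 + 1.256344) / (-0.53) = -3.729,   |z_1| = 3.729.
  z_2 = (0.72 - 1.256344) / (-0.53) = 1.012,   |z_2| = 1.012.
Moduli of all roots: 3.7290, 1.0120.
All moduli strictly greater than 1? Yes.
Verdict: Stationary.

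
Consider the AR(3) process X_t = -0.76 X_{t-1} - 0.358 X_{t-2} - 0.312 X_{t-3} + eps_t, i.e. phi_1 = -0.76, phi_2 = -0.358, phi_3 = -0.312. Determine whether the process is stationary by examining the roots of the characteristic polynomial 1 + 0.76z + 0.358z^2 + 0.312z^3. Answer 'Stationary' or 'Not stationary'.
\text{Stationary}

The AR(p) characteristic polynomial is P(z) = 1 + 0.76z + 0.358z^2 + 0.312z^3.
Stationarity requires all roots to lie outside the unit circle, i.e. |z| > 1 for every root.
Degree 3: look for a simple real root z0 first, then factor out (1 - z/z0) and solve the remaining quadratic.
Testing z0 = -1.25: P(-1.25) = 1 + (0.76)(-1.25) + (0.358)(-1.25)^2 + (0.312)(-1.25)^3
  = 1 + (-0.95) + (0.559375) + (-0.609375) = 0.  So z_0 = -1.25 is a root, |z_0| = 1.25.
Divide out the factor (1 + 0.8 z) = (1 - z/z0) (since 1/z0 = -0.8):
  P(z) = (1 + 0.8 z)(1 + (-0.04) z + (0.39) z^2)
  [check: z-coef -0.04 - (-0.8) = 0.76; z^2-coef 0.39 - (-0.8)(-0.04) = 0.358; z^3-coef -(-0.8)(0.39) = 0.312.]
Remaining roots from the quadratic factor 1 + (-0.04) z + (0.39) z^2:
  Set 1 + (-0.04) z + (0.39) z^2 = 0, i.e. a z^2 + b z + c = 0 with a = 0.39, b = -0.04, c = 1.
  Discriminant D = b^2 - 4ac = (-0.04)^2 - 4*(0.39)*1 = 0.0016 - (1.56) = -1.5584.
  D < 0, so the roots are the complex-conjugate pair z = (-b +/- i sqrt(-D)) / (2a) = 0.0513 +/- 1.6005i.
  For a conjugate pair |z|^2 = z * conj(z) = (product of roots) = c/a = 1/(0.39) = 2.564103, so |z| = sqrt(2.564103) = 1.6013 for both roots.
Moduli of all roots: 1.2500, 1.6013, 1.6013.
All moduli strictly greater than 1? Yes.
Verdict: Stationary.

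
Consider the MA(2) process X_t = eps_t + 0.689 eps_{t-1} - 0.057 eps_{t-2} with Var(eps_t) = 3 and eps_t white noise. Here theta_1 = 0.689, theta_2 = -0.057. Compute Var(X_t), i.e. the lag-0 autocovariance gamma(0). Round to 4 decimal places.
\gamma(0) = 4.4339

For an MA(q) process X_t = eps_t + sum_i theta_i eps_{t-i} with
Var(eps_t) = sigma^2, the variance is
  gamma(0) = sigma^2 * (1 + sum_i theta_i^2).
  sum_i theta_i^2 = (0.689)^2 + (-0.057)^2 = 0.474721 + 0.003249 = 0.47797.
  gamma(0) = 3 * (1 + 0.47797) = 3 * 1.47797 = 4.43391, which rounds to 4.4339.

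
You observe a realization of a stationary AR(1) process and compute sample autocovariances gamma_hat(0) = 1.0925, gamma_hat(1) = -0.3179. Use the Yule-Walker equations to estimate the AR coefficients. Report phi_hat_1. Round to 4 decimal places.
\hat\phi_{1} = -0.2910

The Yule-Walker equations for an AR(p) process read, in matrix form,
  Gamma_p phi = r_p,   with   (Gamma_p)_{ij} = gamma(|i - j|),
                       (r_p)_i = gamma(i),   i,j = 1..p.
Substitute the sample gammas (Toeplitz matrix and right-hand side of size 1):
  Gamma_p = [[1.0925]]
  r_p     = [-0.3179]
With p = 1 this is the single equation gamma(0) phi_1 = gamma(1):
  phi_hat_1 = gamma(1) / gamma(0) = -0.3179 / 1.0925 = -0.2910.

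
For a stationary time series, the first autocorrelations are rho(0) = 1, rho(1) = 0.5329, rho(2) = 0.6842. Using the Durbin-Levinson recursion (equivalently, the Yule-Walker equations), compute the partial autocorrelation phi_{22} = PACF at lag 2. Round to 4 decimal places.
\phi_{22} = 0.5589

The PACF at lag k is phi_{kk}, the last component of the solution
to the Yule-Walker system G_k phi = r_k where
  (G_k)_{ij} = rho(|i - j|), (r_k)_i = rho(i), i,j = 1..k.
Equivalently, Durbin-Levinson gives phi_{kk} iteratively:
  phi_{11} = rho(1)
  phi_{kk} = [rho(k) - sum_{j=1..k-1} phi_{k-1,j} rho(k-j)]
            / [1 - sum_{j=1..k-1} phi_{k-1,j} rho(j)],
  phi_{k,j} = phi_{k-1,j} - phi_{kk} phi_{k-1,k-j},  j = 1..k-1.
Step k = 1:
  phi_11 = rho(1) = 0.5329.
Step k = 2:
  phi_22 = [rho(2) - phi_11 rho(1)] / [1 - phi_11 rho(1)] = [0.6842 - (0.5329)(0.5329)] / [1 - (0.5329)(0.5329)]
         = 0.40021759 / 0.71601759 = 0.5589.
Therefore phi_{22} = 0.5589.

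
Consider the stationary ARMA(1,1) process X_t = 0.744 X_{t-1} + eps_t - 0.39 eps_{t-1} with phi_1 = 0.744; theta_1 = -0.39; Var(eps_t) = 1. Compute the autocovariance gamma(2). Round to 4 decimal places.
\gamma(2) = 0.4187

Multiply the model equation by X_{t-k} and take expectations. With theta_0 = psi_0 = 1 and psi_j the MA(infinity) weights, this gives
  gamma(k) - sum_i phi_i gamma(k-i) = c_k,
  c_k = sigma^2 * sum_{j=k..q} theta_j psi_{j-k}   (c_k = 0 for k > q),
using gamma(-m) = gamma(m).
psi-weights needed (psi_j = theta_j + sum_i phi_i psi_{j-i}):
  psi_1 = theta_1 + phi_1 = -0.39 + (0.744) = 0.354
Right-hand sides:
  c_0 = sigma^2 (1 + theta_1 psi_1) = 1 * (1 + (-0.39)(0.354)) = 1 * 0.86194 = 0.86194
  c_1 = sigma^2 theta_1 = 1 * (-0.39) = -0.39
  c_2 = 0
Equations for k = 0 and k = 1 (AR order 1):
  gamma(0) = phi_1 gamma(1) + c_0
  gamma(1) = phi_1 gamma(0) + c_1
Substituting the second into the first: gamma(0) (1 - phi_1^2) = c_0 + phi_1 c_1, so
  gamma(0) = (c_0 + phi_1 c_1) / (1 - phi_1^2) = (0.86194 + (0.744)(-0.39)) / (1 - (0.744)^2) = 0.57178 / 0.446464 = 1.280686.
  gamma(1) = phi_1 gamma(0) + c_1 = (0.744)(1.280686) + (-0.39) = 0.56283.
For k = 2 (> q): gamma(2) = phi_1 gamma(1) = (0.744)(0.56283) = 0.418746.
Therefore gamma(2) = 0.4187 (to 4 decimal places).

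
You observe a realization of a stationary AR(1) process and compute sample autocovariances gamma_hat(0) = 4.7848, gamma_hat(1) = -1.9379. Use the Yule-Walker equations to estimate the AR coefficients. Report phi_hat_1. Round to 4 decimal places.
\hat\phi_{1} = -0.4050

The Yule-Walker equations for an AR(p) process read, in matrix form,
  Gamma_p phi = r_p,   with   (Gamma_p)_{ij} = gamma(|i - j|),
                       (r_p)_i = gamma(i),   i,j = 1..p.
Substitute the sample gammas (Toeplitz matrix and right-hand side of size 1):
  Gamma_p = [[4.7848]]
  r_p     = [-1.9379]
With p = 1 this is the single equation gamma(0) phi_1 = gamma(1):
  phi_hat_1 = gamma(1) / gamma(0) = -1.9379 / 4.7848 = -0.4050.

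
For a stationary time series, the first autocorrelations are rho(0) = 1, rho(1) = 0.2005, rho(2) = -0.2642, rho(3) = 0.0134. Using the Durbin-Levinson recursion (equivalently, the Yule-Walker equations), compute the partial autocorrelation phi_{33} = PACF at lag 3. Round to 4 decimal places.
\phi_{33} = 0.1700

The PACF at lag k is phi_{kk}, the last component of the solution
to the Yule-Walker system G_k phi = r_k where
  (G_k)_{ij} = rho(|i - j|), (r_k)_i = rho(i), i,j = 1..k.
Equivalently, Durbin-Levinson gives phi_{kk} iteratively:
  phi_{11} = rho(1)
  phi_{kk} = [rho(k) - sum_{j=1..k-1} phi_{k-1,j} rho(k-j)]
            / [1 - sum_{j=1..k-1} phi_{k-1,j} rho(j)],
  phi_{k,j} = phi_{k-1,j} - phi_{kk} phi_{k-1,k-j},  j = 1..k-1.
Step k = 1:
  phi_11 = rho(1) = 0.2005.
Step k = 2:
  phi_22 = [rho(2) - phi_11 rho(1)] / [1 - phi_11 rho(1)] = [-0.2642 - (0.2005)(0.2005)] / [1 - (0.2005)(0.2005)]
         = -0.30440025 / 0.95979975 = -0.31715.
  Update: phi_21 = phi_11 - phi_22 phi_11 = 0.2005 - (-0.31715)(0.2005) = 0.264089.
Step k = 3:
  phi_33 = [rho(3) - phi_21 rho(2) - phi_22 rho(1)] / [1 - phi_21 rho(1) - phi_22 rho(2)]
    numerator   = 0.0134 - (0.264089)(-0.2642) - (-0.31715)(0.2005) = 0.14676071
    denominator = 1 - (0.264089)(0.2005) - (-0.31715)(-0.2642) = 0.86325929
  phi_33 = 0.14676071 / 0.86325929 = 0.17.
Therefore phi_{33} = 0.1700.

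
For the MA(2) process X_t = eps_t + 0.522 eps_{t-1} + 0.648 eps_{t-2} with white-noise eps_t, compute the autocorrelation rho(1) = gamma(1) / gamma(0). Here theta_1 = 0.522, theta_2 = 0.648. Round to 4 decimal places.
\rho(1) = 0.5083

For an MA(q) process with theta_0 = 1, the autocovariance is
  gamma(k) = sigma^2 * sum_{i=0..q-k} theta_i * theta_{i+k},
and rho(k) = gamma(k) / gamma(0). Sigma^2 cancels.
  numerator   = (1)*(0.522) + (0.522)*(0.648) = 0.860256.
  denominator = (1)^2 + (0.522)^2 + (0.648)^2 = 1.692388.
  rho(1) = 0.860256 / 1.692388 = 0.5083.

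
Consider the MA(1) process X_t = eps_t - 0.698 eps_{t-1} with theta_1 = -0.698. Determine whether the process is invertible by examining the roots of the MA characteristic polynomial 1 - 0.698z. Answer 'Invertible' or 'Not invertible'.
\text{Invertible}

The MA(q) characteristic polynomial is P(z) = 1 - 0.698z.
Invertibility requires all roots to lie outside the unit circle, i.e. |z| > 1 for every root.
This is linear in z: 1 + (-0.698) z = 0  =>  z = -1/(-0.698) = 1.432665,  |z| = 1.432665.
Moduli of all roots: 1.4327.
All moduli strictly greater than 1? Yes.
Verdict: Invertible.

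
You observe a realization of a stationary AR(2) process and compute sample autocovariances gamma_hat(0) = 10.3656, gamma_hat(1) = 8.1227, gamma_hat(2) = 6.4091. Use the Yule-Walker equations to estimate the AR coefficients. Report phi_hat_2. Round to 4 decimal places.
\hat\phi_{2} = 0.0110

The Yule-Walker equations for an AR(p) process read, in matrix form,
  Gamma_p phi = r_p,   with   (Gamma_p)_{ij} = gamma(|i - j|),
                       (r_p)_i = gamma(i),   i,j = 1..p.
Substitute the sample gammas (Toeplitz matrix and right-hand side of size 2):
  Gamma_p = [[10.3656, 8.1227], [8.1227, 10.3656]]
  r_p     = [8.1227, 6.4091]
Written out:
  10.3656 phi_1 + 8.1227 phi_2 = 8.1227
  8.1227 phi_1 + 10.3656 phi_2 = 6.4091
Solve by Cramer's rule:
  det = gamma(0)^2 - gamma(1)^2 = (10.3656)^2 - (8.1227)^2 = 107.44566336 - 65.97825529 = 41.46740807
  phi_hat_1 = [gamma(1) gamma(0) - gamma(1) gamma(2)] / det = [(8.1227)(10.3656) - (8.1227)(6.4091)] / 41.46740807 = 32.13746255 / 41.46740807 = 0.775
  phi_hat_2 = [gamma(0) gamma(2) - gamma(1)^2] / det = [(10.3656)(6.4091) - (8.1227)^2] / 41.46740807 = 0.45591167 / 41.46740807 = 0.011
So phi_hat = [0.7750, 0.0110].
Therefore phi_hat_2 = 0.0110.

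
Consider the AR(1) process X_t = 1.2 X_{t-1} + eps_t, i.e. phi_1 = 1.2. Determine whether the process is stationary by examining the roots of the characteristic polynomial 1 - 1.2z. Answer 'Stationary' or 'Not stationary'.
\text{Not stationary}

The AR(p) characteristic polynomial is P(z) = 1 - 1.2z.
Stationarity requires all roots to lie outside the unit circle, i.e. |z| > 1 for every root.
This is linear in z: 1 + (-1.2) z = 0  =>  z = -1/(-1.2) = 0.833333,  |z| = 0.833333.
Moduli of all roots: 0.8333.
All moduli strictly greater than 1? No.
Verdict: Not stationary.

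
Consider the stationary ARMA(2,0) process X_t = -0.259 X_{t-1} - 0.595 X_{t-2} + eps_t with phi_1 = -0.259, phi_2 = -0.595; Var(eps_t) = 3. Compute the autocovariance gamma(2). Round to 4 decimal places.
\gamma(2) = -2.6375

Multiply the model equation by X_{t-k} and take expectations. With theta_0 = psi_0 = 1 and psi_j the MA(infinity) weights, this gives
  gamma(k) - sum_i phi_i gamma(k-i) = c_k,
  c_k = sigma^2 * sum_{j=k..q} theta_j psi_{j-k}   (c_k = 0 for k > q),
using gamma(-m) = gamma(m).
Pure AR (q = 0): c_0 = sigma^2 = 3, c_k = 0 for k >= 1.
Equations for k = 0, 1, 2 (AR order 2, c_2 = 0):
  (E0) gamma(0) = phi_1 gamma(1) + phi_2 gamma(2) + c_0
  (E1) gamma(1) = phi_1 gamma(0) + phi_2 gamma(1) + c_1
  (E2) gamma(2) = phi_1 gamma(1) + phi_2 gamma(0)
From (E1): gamma(1) = A gamma(0) + B with
  A = phi_1 / (1 - phi_2) = -0.259 / 1.595 = -0.162382,   B = c_1 / (1 - phi_2) = 0 / 1.595 = 0.
Insert (E2) into (E0): gamma(0) (1 - phi_2^2) = phi_1 (1 + phi_2) gamma(1) + c_0.
  phi_1 (1 + phi_2) = (-0.259)(0.405) = -0.104895,   1 - phi_2^2 = 0.645975.
Replace gamma(1) by A gamma(0) + B and collect gamma(0):
  gamma(0) [0.645975 - (-0.104895)(-0.162382)] = c_0 = 3
  gamma(0) * 0.628942 = 3
  gamma(0) = 3 / 0.628942 = 4.769916.
  gamma(1) = A gamma(0) = (-0.162382)(4.769916) = -0.774551.
  gamma(2) = phi_1 gamma(1) + phi_2 gamma(0) = (-0.259)(-0.774551) + (-0.595)(4.769916) = -2.637491.
Therefore gamma(2) = -2.6375 (to 4 decimal places).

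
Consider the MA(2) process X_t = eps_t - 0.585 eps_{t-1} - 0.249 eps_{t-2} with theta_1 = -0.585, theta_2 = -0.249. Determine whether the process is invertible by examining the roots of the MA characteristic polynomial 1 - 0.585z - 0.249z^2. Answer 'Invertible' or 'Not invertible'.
\text{Invertible}

The MA(q) characteristic polynomial is P(z) = 1 - 0.585z - 0.249z^2.
Invertibility requires all roots to lie outside the unit circle, i.e. |z| > 1 for every root.
Set 1 + (-0.585) z + (-0.249) z^2 = 0, i.e. a z^2 + b z + c = 0 with a = -0.249, b = -0.585, c = 1.
Discriminant D = b^2 - 4ac = (-0.585)^2 - 4*(-0.249)*1 = 0.342225 - (-0.996) = 1.338225.
D >= 0, so the roots are real: z = (-b +/- sqrt(D)) / (2a) = (0.585 +/- 1.156817) / (-0.498).
  z_1 = (0.585 + 1.156817) / (-0.498) = -3.4976,   |z_1| = 3.4976.
  z_2 = (0.585 - 1.156817) / (-0.498) = 1.1482,   |z_2| = 1.1482.
Moduli of all roots: 3.4976, 1.1482.
All moduli strictly greater than 1? Yes.
Verdict: Invertible.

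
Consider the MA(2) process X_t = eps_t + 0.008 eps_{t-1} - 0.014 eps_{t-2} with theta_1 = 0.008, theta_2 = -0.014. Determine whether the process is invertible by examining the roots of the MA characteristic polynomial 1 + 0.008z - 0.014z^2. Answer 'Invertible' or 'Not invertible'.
\text{Invertible}

The MA(q) characteristic polynomial is P(z) = 1 + 0.008z - 0.014z^2.
Invertibility requires all roots to lie outside the unit circle, i.e. |z| > 1 for every root.
Set 1 + (0.008) z + (-0.014) z^2 = 0, i.e. a z^2 + b z + c = 0 with a = -0.014, b = 0.008, c = 1.
Discriminant D = b^2 - 4ac = (0.008)^2 - 4*(-0.014)*1 = 0.000064 - (-0.056) = 0.056064.
D >= 0, so the roots are real: z = (-b +/- sqrt(D)) / (2a) = (-0.008 +/- 0.236778) / (-0.028).
  z_1 = (-0.008 + 0.236778) / (-0.028) = -8.1707,   |z_1| = 8.1707.
  z_2 = (-0.008 - 0.236778) / (-0.028) = 8.7421,   |z_2| = 8.7421.
Moduli of all roots: 8.1707, 8.7421.
All moduli strictly greater than 1? Yes.
Verdict: Invertible.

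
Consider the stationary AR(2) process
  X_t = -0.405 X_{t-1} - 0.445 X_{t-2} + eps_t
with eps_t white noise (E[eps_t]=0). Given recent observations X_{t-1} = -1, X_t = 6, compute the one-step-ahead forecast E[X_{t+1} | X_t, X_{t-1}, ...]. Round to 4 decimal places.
E[X_{t+1} \mid \mathcal F_t] = -1.9850

For an AR(p) model X_t = c + sum_i phi_i X_{t-i} + eps_t, the
one-step-ahead conditional mean is
  E[X_{t+1} | X_t, ...] = c + sum_i phi_i X_{t+1-i}.
Substitute known values:
  E[X_{t+1} | ...] = (-0.405) * (6) + (-0.445) * (-1)
                   = -1.9850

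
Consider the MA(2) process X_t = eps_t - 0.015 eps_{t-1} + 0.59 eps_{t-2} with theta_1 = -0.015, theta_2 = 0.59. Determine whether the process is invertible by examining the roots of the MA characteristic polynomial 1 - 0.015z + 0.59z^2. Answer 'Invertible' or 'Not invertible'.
\text{Invertible}

The MA(q) characteristic polynomial is P(z) = 1 - 0.015z + 0.59z^2.
Invertibility requires all roots to lie outside the unit circle, i.e. |z| > 1 for every root.
Set 1 + (-0.015) z + (0.59) z^2 = 0, i.e. a z^2 + b z + c = 0 with a = 0.59, b = -0.015, c = 1.
Discriminant D = b^2 - 4ac = (-0.015)^2 - 4*(0.59)*1 = 0.000225 - (2.36) = -2.359775.
D < 0, so the roots are the complex-conjugate pair z = (-b +/- i sqrt(-D)) / (2a) = 0.0127 +/- 1.3018i.
For a conjugate pair |z|^2 = z * conj(z) = (product of roots) = c/a = 1/(0.59) = 1.694915, so |z| = sqrt(1.694915) = 1.3019 for both roots.
Moduli of all roots: 1.3019, 1.3019.
All moduli strictly greater than 1? Yes.
Verdict: Invertible.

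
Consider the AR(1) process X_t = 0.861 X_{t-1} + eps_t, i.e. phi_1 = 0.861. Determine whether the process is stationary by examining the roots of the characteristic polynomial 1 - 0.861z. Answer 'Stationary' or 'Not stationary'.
\text{Stationary}

The AR(p) characteristic polynomial is P(z) = 1 - 0.861z.
Stationarity requires all roots to lie outside the unit circle, i.e. |z| > 1 for every root.
This is linear in z: 1 + (-0.861) z = 0  =>  z = -1/(-0.861) = 1.16144,  |z| = 1.16144.
Moduli of all roots: 1.1614.
All moduli strictly greater than 1? Yes.
Verdict: Stationary.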